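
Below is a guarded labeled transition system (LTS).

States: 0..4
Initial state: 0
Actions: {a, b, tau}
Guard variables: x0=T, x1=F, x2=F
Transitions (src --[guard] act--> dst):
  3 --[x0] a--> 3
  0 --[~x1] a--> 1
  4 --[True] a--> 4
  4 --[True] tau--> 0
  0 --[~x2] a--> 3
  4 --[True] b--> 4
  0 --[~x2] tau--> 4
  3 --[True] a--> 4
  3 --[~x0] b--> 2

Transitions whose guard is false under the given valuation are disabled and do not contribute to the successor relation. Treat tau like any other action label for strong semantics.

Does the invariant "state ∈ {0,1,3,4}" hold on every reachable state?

Answer: INVARIANT HOLDS

Trace:
Safe = {0,1,3,4}
R = {0,1,3,4}
  0: ✓
  1: ✓
  3: ✓
  4: ✓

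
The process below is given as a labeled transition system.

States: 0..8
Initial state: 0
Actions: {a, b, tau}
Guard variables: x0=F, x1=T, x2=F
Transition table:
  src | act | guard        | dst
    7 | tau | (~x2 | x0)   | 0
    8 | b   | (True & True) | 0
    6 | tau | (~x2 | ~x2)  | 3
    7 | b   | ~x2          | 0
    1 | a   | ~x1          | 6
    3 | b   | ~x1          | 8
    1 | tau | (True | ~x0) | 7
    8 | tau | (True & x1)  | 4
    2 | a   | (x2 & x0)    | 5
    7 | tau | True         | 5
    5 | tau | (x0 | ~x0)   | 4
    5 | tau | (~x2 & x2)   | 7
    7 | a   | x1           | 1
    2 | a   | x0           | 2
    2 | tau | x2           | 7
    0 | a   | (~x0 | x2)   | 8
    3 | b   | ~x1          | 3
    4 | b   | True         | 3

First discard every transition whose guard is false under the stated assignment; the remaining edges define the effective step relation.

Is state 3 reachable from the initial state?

Answer: REACHABLE

Analysis:
Guard filter leaves 11 enabled edge(s).
Layer 0: {0}
Layer 1: {8}  now seen {0,8}
Layer 2: {4}  now seen {0,4,8}
Layer 3: {3}  now seen {0,3,4,8}
Reachable = {0,3,4,8}
witness 3: a·tau·b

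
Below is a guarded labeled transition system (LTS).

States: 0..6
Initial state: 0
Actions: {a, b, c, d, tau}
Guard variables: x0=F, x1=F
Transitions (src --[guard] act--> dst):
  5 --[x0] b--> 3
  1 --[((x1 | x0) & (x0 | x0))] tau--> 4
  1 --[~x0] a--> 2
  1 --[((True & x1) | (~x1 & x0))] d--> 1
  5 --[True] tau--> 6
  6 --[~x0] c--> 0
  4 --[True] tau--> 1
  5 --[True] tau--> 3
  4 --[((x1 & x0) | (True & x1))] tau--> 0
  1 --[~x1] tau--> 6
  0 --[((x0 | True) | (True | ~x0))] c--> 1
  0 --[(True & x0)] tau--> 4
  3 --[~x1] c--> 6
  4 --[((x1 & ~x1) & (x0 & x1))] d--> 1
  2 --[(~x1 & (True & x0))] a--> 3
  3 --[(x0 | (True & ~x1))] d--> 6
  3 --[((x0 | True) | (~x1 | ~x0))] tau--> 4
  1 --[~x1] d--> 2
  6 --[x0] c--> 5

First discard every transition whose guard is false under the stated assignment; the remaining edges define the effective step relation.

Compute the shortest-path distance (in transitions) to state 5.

Breadth-first toward 5:
  L0 = {0}
  L1 = {1}
  L2 = {2,6}
5 never appears.

Answer: UNREACHABLE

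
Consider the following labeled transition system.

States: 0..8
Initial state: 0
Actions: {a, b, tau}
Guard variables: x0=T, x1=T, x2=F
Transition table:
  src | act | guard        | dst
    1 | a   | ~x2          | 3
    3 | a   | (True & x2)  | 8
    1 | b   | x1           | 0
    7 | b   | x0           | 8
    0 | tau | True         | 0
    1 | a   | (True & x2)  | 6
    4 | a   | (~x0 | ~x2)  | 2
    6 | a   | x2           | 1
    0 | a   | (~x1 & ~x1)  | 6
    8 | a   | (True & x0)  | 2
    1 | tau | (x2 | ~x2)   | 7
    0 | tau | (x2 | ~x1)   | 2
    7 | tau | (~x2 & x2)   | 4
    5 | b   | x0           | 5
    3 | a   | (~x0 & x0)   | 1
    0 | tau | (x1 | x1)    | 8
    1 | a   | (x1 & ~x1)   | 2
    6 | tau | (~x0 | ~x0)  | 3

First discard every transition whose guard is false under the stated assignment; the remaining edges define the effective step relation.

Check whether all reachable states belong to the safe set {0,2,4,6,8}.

Safe = {0,2,4,6,8}
R = {0,2,8}
  0: ok
  2: ok
  8: ok

Answer: INVARIANT HOLDS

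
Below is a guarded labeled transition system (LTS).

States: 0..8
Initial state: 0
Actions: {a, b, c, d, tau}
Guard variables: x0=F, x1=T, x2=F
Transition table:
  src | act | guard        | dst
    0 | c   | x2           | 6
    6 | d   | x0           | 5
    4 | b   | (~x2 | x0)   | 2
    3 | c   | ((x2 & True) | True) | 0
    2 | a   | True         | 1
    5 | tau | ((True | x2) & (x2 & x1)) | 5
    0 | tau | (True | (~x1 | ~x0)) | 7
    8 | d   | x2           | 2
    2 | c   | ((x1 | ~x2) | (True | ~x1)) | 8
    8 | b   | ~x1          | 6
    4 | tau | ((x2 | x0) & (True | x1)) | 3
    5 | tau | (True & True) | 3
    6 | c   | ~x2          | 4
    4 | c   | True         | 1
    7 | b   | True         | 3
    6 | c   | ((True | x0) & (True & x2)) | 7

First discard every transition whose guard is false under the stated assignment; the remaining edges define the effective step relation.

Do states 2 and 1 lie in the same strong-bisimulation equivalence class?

Answer: NOT BISIMILAR

Trace:
Bisimulation quotient by refinement:
  π0 = {{0,1,2,3,4,5,6,7,8}}
  π1 = {{0,5},{1,8},{2},{3,6},{4},{7}}
  π2 = {{0},{1,8},{2},{3},{4},{5},{6},{7}}
Fixed point at round 3; 8 class(es).
2∈{2}, 1∈{1,8}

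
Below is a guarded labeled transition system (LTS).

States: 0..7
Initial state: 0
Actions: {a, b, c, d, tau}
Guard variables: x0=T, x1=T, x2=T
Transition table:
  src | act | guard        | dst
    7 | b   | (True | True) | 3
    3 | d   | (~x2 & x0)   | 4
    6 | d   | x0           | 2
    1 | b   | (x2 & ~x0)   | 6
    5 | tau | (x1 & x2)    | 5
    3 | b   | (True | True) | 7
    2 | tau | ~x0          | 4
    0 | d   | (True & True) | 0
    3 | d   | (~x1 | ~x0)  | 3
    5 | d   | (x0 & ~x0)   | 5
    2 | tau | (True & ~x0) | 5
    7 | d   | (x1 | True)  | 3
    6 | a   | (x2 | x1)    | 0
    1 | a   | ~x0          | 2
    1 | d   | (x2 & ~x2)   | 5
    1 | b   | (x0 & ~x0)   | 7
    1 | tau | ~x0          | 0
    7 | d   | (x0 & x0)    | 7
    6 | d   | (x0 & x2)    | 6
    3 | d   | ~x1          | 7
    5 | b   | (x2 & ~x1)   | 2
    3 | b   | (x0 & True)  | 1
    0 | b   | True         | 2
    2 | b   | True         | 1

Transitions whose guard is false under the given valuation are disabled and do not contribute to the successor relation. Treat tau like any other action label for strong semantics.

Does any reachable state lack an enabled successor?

Answer: DEADLOCK at state 1

Analysis:
Reach set: {0,1,2}
  0: b→2  d→0  [deg 2]
  1: ∅  [no exit]
  2: b→1  [deg 1]
Path to 1: b·b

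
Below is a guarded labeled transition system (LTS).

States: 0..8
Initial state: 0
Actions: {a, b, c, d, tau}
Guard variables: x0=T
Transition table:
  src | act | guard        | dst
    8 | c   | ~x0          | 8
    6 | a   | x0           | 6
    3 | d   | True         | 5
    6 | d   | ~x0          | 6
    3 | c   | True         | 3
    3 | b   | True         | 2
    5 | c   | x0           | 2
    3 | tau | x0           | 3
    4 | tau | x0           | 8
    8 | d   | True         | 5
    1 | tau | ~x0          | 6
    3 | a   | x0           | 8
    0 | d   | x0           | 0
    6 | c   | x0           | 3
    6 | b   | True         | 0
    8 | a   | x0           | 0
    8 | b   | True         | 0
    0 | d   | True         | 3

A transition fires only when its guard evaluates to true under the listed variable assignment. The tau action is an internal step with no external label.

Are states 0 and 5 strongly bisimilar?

Answer: NOT BISIMILAR

Trace:
Refine partition for ~:
  P[0] = {{0,1,2,3,4,5,6,7,8}}
  P[1] = {{0},{1,2,7},{3},{4},{5},{6},{8}}
stable after 2 split(s): 7 block(s)
class of 0: {0}; class of 5: {5}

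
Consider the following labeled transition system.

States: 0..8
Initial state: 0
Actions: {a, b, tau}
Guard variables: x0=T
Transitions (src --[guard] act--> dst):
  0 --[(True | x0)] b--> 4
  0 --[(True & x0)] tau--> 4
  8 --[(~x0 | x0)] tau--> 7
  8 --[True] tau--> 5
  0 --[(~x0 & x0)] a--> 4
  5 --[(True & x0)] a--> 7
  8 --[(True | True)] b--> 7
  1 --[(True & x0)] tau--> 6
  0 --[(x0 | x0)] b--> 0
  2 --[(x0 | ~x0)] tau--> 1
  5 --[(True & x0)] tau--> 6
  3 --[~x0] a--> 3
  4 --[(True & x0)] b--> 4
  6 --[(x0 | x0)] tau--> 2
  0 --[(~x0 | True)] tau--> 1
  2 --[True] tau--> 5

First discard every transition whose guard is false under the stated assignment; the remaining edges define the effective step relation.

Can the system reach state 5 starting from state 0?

14 transition(s) survive guard evaluation.
L0 = {0}
L1 = {1,4}  now seen {0,1,4}
L2 = {6}  now seen {0,1,4,6}
L3 = {2}  now seen {0,1,2,4,6}
L4 = {5}  now seen {0,1,2,4,5,6}
L5 = {7}  now seen {0,1,2,4,5,6,7}
Reach set: {0,1,2,4,5,6,7}
Path to 5: tau·tau·tau·tau

Answer: REACHABLE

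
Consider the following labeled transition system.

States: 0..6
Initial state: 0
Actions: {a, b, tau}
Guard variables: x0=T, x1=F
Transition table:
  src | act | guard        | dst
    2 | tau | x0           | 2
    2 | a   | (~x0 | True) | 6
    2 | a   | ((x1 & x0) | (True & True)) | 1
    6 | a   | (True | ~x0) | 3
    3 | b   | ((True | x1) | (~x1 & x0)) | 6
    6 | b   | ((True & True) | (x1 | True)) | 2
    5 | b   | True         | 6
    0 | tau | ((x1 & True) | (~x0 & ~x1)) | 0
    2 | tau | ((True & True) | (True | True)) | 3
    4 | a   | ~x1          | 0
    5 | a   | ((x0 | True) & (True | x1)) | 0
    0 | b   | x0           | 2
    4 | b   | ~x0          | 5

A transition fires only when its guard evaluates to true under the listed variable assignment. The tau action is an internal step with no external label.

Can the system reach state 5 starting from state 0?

After dropping false guards: 11 live edges.
L0 = {0}
L1 = {2}  now seen {0,2}
L2 = {1,3,6}  now seen {0,1,2,3,6}
Reachable = {0,1,2,3,6}

Answer: UNREACHABLE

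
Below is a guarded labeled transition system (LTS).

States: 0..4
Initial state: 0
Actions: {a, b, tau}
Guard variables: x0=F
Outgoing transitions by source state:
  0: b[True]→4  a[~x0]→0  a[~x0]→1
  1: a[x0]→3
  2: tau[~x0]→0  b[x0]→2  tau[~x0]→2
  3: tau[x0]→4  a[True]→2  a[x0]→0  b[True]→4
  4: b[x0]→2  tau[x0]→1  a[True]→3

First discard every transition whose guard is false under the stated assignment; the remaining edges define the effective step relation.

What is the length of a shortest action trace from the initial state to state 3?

Breadth-first toward 3:
  depth 0: {0}
  depth 1: {1,4}
  depth 2: {3}
first hit 3 at d=2 via b·a

Answer: 2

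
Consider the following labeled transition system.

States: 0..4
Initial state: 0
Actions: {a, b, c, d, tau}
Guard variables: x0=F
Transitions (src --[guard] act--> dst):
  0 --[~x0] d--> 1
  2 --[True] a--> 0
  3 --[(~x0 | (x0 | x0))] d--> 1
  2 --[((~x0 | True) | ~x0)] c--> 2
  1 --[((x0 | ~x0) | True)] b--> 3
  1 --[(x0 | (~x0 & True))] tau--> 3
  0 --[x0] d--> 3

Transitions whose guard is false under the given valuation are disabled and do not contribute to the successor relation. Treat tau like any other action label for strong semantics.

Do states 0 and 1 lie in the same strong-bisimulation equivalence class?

Refine partition for ~:
  P[0] = {{0,1,2,3,4}}
  P[1] = {{0,3},{1},{2},{4}}
Fixed point at round 2; 4 class(es).
[0]={0,3}  [1]={1}

Answer: NOT BISIMILAR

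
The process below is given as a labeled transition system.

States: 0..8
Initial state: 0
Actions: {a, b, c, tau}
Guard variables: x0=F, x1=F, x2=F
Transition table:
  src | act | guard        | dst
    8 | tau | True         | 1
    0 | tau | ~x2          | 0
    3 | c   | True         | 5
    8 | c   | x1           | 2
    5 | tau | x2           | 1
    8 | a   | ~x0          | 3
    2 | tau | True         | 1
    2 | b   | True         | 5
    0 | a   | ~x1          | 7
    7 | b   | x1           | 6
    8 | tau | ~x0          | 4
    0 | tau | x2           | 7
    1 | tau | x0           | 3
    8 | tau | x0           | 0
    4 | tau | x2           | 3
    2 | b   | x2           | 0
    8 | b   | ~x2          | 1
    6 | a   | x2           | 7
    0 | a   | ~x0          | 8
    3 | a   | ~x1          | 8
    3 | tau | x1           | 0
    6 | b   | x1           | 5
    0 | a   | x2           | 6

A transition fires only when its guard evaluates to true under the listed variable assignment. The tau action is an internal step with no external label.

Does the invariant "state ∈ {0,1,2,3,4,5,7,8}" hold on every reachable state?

Allowed set {0,1,2,3,4,5,7,8}
R = {0,1,3,4,5,7,8}
  0: ok
  1: ok
  3: ok
  4: ok
  5: ok
  7: ok
  8: ok

Answer: INVARIANT HOLDS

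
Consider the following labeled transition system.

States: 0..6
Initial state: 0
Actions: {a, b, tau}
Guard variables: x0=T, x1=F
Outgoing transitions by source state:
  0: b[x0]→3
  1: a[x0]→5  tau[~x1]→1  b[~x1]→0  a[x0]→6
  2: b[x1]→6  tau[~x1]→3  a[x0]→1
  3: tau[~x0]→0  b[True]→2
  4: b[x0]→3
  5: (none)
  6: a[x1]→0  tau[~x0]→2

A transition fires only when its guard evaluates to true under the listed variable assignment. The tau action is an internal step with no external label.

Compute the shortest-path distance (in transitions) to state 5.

Answer: 4

Working:
Layered search for 5:
  L0 = {0}
  L1 = {3}
  L2 = {2}
  L3 = {1}
  L4 = {5,6}
5 enters at depth 4; path b·b·a·a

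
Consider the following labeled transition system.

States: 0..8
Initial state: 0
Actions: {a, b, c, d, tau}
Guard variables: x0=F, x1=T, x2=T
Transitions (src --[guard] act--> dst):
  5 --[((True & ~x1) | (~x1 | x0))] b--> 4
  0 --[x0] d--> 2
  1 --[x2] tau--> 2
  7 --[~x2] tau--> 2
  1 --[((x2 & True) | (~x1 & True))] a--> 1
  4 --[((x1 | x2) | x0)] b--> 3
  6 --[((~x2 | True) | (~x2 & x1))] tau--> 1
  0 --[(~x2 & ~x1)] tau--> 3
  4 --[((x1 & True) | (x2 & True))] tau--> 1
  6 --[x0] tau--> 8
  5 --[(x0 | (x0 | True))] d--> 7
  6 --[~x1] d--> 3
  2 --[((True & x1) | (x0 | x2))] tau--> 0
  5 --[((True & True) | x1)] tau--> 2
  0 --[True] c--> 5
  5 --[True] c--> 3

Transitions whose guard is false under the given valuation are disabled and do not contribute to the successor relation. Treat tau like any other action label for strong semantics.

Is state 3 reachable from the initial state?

Answer: REACHABLE

Working:
Guard filter leaves 10 enabled edge(s).
Layer 0: {0}
Layer 1: {5}  cumulative {0,5}
Layer 2: {2,3,7}  cumulative {0,2,3,5,7}
Reachable = {0,2,3,5,7}
witness 3: c·c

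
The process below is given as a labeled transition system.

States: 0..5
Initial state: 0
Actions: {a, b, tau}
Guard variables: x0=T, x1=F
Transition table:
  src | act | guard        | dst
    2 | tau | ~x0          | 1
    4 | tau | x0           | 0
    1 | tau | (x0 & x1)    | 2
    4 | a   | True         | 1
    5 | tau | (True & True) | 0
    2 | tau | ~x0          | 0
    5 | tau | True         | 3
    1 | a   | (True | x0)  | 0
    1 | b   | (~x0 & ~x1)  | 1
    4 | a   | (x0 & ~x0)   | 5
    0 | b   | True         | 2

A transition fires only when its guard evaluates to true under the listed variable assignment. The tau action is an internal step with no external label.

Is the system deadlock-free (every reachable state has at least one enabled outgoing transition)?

Reach set: {0,2}
  0: b→2  [1 out]
  2: ∅  [STUCK]
Path to 2: b

Answer: DEADLOCK at state 2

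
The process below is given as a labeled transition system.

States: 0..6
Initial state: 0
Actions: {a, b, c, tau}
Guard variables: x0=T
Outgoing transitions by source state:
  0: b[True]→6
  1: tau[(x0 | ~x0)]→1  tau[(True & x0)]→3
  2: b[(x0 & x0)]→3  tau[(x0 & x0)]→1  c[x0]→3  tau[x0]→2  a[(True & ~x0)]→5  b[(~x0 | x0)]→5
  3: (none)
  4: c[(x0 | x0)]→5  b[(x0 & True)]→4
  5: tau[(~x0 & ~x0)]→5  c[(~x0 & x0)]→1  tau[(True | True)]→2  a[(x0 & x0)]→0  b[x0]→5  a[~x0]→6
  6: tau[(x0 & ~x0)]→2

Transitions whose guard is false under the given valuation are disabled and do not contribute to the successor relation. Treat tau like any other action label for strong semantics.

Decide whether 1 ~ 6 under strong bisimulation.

Answer: NOT BISIMILAR

Working:
Refine partition for ~:
  π0 = {{0,1,2,3,4,5,6}}
  π1 = {{0},{1},{2},{3,6},{4},{5}}
stable after 2 split(s): 6 block(s)
[1]={1}  [6]={3,6}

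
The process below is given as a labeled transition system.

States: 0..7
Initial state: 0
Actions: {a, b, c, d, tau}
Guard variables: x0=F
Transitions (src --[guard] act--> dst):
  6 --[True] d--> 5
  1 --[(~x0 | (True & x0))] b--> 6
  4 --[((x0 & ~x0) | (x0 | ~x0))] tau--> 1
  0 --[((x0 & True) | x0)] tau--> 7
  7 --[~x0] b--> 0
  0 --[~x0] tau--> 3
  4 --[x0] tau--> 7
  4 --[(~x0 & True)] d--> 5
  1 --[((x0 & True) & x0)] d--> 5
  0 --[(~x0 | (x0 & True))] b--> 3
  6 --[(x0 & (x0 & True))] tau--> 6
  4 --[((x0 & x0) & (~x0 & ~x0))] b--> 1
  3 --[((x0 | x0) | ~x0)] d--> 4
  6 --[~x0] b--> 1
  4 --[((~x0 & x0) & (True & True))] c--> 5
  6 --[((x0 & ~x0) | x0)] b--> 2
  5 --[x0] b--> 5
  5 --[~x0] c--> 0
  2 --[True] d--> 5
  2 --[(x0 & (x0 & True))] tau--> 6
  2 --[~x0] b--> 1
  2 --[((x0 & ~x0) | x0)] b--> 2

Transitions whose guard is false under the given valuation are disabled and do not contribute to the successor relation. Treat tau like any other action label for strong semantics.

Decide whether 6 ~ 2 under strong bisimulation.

Refine partition for ~:
  π0 = {{0,1,2,3,4,5,6,7}}
  π1 = {{0},{1,7},{2,6},{3},{4},{5}}
  π2 = {{0},{1},{2,6},{3},{4},{5},{7}}
Fixed point at round 3; 7 class(es).
6∈{2,6}, 2∈{2,6}

Answer: BISIMILAR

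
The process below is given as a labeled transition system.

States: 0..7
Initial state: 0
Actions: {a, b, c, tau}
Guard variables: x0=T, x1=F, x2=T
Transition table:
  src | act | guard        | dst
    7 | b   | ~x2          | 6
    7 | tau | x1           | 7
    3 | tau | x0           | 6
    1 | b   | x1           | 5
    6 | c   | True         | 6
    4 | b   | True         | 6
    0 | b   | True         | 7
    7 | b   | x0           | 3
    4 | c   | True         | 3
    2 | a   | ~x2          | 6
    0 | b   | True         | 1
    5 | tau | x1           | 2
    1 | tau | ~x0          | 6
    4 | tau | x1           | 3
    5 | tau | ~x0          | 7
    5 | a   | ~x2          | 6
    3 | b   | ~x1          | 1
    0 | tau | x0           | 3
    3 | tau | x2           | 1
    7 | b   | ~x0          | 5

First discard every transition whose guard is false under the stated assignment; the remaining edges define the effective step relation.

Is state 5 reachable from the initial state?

10 transition(s) survive guard evaluation.
L0 = {0}
L1 = {1,3,7}  total {0,1,3,7}
L2 = {6}  total {0,1,3,6,7}
Reachable = {0,1,3,6,7}

Answer: UNREACHABLE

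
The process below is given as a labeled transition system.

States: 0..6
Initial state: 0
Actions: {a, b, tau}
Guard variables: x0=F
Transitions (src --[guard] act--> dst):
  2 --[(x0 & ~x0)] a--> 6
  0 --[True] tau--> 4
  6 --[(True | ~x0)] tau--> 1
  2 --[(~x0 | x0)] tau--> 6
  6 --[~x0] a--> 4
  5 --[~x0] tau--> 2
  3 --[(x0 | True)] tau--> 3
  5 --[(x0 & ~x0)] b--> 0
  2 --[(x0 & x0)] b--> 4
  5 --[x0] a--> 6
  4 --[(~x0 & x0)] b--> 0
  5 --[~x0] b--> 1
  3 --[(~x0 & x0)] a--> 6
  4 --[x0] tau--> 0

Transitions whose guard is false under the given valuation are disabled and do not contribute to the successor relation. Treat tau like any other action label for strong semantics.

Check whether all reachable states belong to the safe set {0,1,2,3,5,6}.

Safe = {0,1,2,3,5,6}
R = {0,4}
  0: safe
  4: VIOLATES
witness against invariant: tau → 4

Answer: INVARIANT VIOLATED at state 4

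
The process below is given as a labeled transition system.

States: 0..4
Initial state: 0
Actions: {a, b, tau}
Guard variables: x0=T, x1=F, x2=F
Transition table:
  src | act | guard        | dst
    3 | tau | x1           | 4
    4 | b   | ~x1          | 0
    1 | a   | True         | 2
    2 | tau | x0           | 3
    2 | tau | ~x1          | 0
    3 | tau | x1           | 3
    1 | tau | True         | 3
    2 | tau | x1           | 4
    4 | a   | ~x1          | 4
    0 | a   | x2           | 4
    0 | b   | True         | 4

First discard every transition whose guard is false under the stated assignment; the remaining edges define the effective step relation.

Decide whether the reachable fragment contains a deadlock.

R = {0,4}
  0: b→4  [1 exit(s)]
  4: a→4  b→0  [2 exit(s)]

Answer: DEADLOCK-FREE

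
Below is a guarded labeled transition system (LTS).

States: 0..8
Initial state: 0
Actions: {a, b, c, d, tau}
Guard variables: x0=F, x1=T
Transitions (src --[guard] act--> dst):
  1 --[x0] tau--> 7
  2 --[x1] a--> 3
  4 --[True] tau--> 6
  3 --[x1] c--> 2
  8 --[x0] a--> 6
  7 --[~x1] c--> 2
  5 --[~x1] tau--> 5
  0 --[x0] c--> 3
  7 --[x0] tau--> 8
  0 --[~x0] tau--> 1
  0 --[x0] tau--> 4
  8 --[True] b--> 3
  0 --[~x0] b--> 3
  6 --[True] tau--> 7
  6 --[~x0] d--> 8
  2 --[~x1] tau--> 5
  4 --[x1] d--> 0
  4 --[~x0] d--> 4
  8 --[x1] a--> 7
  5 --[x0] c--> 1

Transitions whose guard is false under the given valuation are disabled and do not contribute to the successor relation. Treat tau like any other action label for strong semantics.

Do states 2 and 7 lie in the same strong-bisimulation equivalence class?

Answer: NOT BISIMILAR

Analysis:
Bisimulation quotient by refinement:
  P[0] = {{0,1,2,3,4,5,6,7,8}}
  P[1] = {{0},{1,5,7},{2},{3},{4,6},{8}}
  P[2] = {{0},{1,5,7},{2},{3},{4},{6},{8}}
Fixed point at round 3; 7 class(es).
class of 2: {2}; class of 7: {1,5,7}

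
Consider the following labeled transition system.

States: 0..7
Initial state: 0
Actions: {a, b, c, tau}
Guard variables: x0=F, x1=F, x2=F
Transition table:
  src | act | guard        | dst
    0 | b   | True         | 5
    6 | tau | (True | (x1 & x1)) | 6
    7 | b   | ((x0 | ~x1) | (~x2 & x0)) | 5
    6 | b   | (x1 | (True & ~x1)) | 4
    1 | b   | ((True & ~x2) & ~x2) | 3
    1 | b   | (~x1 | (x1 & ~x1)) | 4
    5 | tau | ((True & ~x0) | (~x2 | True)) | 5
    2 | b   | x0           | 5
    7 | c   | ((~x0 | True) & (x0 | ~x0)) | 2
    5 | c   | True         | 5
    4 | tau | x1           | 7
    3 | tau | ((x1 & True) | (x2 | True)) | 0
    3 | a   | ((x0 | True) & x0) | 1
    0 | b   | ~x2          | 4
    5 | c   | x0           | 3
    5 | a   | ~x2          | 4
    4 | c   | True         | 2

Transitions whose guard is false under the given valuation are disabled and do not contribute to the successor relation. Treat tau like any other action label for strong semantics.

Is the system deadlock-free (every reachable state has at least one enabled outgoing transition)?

Answer: DEADLOCK at state 2

Working:
R = {0,2,4,5}
  0: b→4  b→5  [deg 2]
  2: ∅  [STUCK]
  4: c→2  [deg 1]
  5: a→4  c→5  tau→5  [deg 3]
witness 2: b·c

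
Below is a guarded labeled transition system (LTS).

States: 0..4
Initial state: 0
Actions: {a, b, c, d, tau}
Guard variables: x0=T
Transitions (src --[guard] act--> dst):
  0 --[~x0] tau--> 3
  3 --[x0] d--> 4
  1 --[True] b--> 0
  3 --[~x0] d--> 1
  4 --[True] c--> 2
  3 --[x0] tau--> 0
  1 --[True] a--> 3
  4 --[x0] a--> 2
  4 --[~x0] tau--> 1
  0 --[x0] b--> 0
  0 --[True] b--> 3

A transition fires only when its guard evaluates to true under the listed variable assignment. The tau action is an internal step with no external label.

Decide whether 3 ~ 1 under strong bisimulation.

Answer: NOT BISIMILAR

Analysis:
Refine partition for ~:
  π0 = {{0,1,2,3,4}}
  π1 = {{0},{1},{2},{3},{4}}
stable after 2 split(s): 5 block(s)
3∈{3}, 1∈{1}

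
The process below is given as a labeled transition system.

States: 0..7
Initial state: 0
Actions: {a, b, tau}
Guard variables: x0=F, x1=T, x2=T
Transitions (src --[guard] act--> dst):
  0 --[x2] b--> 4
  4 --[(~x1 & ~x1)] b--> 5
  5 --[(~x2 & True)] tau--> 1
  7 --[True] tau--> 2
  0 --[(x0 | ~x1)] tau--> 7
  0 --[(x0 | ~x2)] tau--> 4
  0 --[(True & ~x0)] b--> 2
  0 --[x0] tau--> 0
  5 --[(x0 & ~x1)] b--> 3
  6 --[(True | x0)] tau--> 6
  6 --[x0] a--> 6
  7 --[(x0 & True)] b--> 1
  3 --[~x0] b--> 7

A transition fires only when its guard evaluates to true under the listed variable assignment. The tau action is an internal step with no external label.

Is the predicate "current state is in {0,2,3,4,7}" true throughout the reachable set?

Inv-set: {0,2,3,4,7}
Reach set: {0,2,4}
  0: safe
  2: safe
  4: safe

Answer: INVARIANT HOLDS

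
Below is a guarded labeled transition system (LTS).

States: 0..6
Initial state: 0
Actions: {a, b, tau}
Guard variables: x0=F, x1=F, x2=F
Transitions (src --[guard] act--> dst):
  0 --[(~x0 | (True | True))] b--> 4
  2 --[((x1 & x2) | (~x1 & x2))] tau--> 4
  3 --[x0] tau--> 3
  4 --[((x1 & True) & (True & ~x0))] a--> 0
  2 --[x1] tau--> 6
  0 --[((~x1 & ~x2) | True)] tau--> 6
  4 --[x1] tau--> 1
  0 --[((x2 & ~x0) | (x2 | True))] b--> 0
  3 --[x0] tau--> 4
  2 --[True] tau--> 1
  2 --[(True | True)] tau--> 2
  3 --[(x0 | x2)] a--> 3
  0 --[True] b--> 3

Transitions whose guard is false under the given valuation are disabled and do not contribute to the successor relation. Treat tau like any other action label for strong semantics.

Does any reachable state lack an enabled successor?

Answer: DEADLOCK at state 3

Trace:
Reachable = {0,3,4,6}
  0: b→0  b→3  b→4  tau→6  [4 out]
  3: ∅  [no exit]
  4: ∅  [no exit]
  6: ∅  [no exit]
Path to 3: b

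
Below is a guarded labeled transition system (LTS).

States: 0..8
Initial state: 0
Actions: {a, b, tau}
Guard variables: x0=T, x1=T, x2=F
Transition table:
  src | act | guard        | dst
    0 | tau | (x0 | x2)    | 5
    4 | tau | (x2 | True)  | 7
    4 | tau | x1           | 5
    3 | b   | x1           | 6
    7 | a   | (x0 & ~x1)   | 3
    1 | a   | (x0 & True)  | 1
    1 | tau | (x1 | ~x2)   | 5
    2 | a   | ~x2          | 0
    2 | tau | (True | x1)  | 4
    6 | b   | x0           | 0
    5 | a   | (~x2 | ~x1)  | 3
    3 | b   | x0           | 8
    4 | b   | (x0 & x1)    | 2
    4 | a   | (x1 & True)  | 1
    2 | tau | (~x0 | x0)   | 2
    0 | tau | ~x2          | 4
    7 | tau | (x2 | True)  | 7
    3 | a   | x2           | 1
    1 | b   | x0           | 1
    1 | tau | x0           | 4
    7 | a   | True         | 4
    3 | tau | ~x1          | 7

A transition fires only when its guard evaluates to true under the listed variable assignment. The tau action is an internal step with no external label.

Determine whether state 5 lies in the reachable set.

Guard filter leaves 19 enabled edge(s).
Layer 0: {0}
Layer 1: {4,5}  total {0,4,5}
Layer 2: {1,2,3,7}  total {0,1,2,3,4,5,7}
Layer 3: {6,8}  total {0,1,2,3,4,5,6,7,8}
Reach set: {0,1,2,3,4,5,6,7,8}
trace reaching 5: tau

Answer: REACHABLE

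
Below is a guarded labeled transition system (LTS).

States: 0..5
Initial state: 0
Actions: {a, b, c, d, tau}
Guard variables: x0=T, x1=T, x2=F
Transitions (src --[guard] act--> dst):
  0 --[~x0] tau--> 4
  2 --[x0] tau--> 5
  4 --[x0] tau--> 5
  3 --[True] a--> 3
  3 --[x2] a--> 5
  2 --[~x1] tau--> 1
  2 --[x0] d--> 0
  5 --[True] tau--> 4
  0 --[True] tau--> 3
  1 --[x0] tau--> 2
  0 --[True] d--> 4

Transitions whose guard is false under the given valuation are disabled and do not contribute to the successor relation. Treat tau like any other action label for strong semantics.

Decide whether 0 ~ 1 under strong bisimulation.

Answer: NOT BISIMILAR

Trace:
Bisimulation quotient by refinement:
  π0 = {{0,1,2,3,4,5}}
  π1 = {{0,2},{1,4,5},{3}}
  π2 = {{0},{1},{2},{3},{4,5}}
Fixed point at round 3; 5 class(es).
0∈{0}, 1∈{1}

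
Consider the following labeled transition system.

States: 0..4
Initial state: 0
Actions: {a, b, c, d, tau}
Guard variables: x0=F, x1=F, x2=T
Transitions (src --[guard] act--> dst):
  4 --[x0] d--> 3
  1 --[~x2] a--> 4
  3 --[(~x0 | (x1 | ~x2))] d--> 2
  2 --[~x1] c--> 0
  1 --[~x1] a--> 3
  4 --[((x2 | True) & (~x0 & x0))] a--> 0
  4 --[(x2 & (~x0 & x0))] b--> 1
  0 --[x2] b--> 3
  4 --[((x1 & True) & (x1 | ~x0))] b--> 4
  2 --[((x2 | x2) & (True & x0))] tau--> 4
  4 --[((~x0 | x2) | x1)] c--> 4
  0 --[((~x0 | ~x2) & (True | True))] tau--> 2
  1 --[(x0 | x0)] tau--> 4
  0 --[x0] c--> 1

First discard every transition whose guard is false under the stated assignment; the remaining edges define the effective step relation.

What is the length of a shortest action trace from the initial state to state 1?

Breadth-first toward 1:
  depth 0: {0}
  depth 1: {2,3}
1 never appears.

Answer: UNREACHABLE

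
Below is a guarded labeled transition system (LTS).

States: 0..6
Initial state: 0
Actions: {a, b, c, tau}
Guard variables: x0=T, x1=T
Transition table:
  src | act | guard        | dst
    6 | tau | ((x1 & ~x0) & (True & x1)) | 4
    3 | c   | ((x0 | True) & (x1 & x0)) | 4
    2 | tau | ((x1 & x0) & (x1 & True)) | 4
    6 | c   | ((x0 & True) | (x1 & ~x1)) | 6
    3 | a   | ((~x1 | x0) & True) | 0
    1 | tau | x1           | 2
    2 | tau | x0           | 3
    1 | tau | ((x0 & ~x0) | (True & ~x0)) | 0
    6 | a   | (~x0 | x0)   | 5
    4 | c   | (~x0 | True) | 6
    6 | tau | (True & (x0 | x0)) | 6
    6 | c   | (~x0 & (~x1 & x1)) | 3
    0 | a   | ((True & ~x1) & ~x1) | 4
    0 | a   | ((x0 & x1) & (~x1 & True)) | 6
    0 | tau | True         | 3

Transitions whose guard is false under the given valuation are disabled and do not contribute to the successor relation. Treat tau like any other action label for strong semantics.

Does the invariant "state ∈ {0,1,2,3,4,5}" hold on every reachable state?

Safe = {0,1,2,3,4,5}
Reachable = {0,3,4,5,6}
  0: ✓
  3: ✓
  4: ✓
  5: ✓
  6: outside
counterexample path to 6: tau·c·c

Answer: INVARIANT VIOLATED at state 6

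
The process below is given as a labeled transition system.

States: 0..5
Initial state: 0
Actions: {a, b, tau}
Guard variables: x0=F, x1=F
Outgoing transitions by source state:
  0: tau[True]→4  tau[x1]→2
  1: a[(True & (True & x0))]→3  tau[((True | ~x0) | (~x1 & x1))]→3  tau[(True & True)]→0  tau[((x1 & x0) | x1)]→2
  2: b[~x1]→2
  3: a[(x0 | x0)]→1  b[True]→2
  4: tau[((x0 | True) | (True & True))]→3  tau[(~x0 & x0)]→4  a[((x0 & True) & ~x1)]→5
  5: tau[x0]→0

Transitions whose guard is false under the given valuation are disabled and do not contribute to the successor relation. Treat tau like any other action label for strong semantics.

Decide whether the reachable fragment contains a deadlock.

Answer: DEADLOCK-FREE

Trace:
R = {0,2,3,4}
  0: tau→4  [deg 1]
  2: b→2  [deg 1]
  3: b→2  [deg 1]
  4: tau→3  [deg 1]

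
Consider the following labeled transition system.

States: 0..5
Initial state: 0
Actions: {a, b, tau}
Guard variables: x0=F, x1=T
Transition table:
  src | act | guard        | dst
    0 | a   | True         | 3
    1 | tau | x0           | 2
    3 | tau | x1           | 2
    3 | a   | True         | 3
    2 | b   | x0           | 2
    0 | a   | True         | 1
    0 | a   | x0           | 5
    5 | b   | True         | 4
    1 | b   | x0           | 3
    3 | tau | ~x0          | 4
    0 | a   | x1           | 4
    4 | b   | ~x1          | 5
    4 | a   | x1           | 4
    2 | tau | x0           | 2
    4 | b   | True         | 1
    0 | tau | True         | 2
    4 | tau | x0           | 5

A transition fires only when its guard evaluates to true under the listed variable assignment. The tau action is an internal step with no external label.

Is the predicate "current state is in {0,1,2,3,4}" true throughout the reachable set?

Answer: INVARIANT HOLDS

Analysis:
Inv-set: {0,1,2,3,4}
Reachable = {0,1,2,3,4}
  0: ok
  1: ok
  2: ok
  3: ok
  4: ok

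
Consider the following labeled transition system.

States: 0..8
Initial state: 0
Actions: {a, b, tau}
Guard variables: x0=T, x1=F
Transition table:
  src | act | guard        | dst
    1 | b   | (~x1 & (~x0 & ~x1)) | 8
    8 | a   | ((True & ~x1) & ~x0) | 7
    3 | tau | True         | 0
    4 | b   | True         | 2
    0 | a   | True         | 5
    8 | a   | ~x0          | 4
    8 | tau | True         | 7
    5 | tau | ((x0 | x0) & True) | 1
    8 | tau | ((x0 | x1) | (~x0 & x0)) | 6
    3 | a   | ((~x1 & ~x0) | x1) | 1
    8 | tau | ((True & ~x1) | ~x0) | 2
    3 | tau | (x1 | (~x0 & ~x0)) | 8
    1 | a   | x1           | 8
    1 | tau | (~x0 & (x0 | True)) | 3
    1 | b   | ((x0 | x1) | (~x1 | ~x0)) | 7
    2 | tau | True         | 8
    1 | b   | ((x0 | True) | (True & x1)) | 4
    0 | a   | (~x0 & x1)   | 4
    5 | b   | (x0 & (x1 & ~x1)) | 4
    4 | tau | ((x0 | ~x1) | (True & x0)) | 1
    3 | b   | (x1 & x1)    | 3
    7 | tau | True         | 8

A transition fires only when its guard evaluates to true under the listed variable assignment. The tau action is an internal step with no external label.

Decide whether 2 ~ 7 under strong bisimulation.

Answer: BISIMILAR

Working:
Compute ~ classes (split until stable):
  round 0: {{0,1,2,3,4,5,6,7,8}}
  round 1: {{0},{1},{2,3,5,7,8},{4},{6}}
  round 2: {{0},{1},{2,7},{3},{4},{5},{6},{8}}
8 equivalence class(es) (converged in 3)
class of 2: {2,7}; class of 7: {2,7}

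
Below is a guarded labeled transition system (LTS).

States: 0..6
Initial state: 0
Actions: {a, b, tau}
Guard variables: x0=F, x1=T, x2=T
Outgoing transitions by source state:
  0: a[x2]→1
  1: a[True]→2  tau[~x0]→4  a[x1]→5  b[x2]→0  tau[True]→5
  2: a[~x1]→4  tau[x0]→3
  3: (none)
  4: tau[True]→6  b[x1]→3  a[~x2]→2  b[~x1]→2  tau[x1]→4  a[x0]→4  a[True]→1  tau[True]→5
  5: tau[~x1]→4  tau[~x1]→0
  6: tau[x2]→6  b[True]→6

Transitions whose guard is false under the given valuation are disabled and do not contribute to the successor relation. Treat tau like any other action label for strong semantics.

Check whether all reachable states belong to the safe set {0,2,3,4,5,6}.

Safe = {0,2,3,4,5,6}
R = {0,1,2,3,4,5,6}
  0: ok
  1: ✗ unsafe
  2: ok
  3: ok
  4: ok
  5: ok
  6: ok
witness against invariant: a → 1

Answer: INVARIANT VIOLATED at state 1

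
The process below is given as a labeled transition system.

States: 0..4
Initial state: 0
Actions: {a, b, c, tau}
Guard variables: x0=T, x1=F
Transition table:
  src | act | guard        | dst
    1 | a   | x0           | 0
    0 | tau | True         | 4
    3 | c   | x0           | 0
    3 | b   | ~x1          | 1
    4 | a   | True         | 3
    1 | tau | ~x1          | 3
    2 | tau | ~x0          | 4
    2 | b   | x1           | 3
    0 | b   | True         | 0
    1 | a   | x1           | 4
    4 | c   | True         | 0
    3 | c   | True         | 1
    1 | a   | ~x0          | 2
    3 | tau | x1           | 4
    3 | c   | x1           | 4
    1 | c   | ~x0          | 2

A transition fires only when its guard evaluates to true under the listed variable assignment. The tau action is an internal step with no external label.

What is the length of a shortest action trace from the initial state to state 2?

Breadth-first toward 2:
  depth 0: {0}
  depth 1: {4}
  depth 2: {3}
  depth 3: {1}
2 never appears.

Answer: UNREACHABLE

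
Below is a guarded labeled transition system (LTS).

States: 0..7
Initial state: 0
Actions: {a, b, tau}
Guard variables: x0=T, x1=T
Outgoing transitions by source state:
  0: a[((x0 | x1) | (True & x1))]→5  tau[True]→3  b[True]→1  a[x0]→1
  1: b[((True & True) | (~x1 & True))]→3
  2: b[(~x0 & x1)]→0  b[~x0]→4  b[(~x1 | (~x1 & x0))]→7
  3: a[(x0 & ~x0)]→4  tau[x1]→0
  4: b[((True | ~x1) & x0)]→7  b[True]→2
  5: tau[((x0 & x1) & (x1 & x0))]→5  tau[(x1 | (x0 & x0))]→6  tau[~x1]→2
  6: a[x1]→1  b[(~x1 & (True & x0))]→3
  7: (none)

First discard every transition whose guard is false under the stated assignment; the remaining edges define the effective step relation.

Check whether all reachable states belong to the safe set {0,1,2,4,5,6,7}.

Inv-set: {0,1,2,4,5,6,7}
Reachable = {0,1,3,5,6}
  0: ok
  1: ok
  3: VIOLATES
  5: ok
  6: ok
witness against invariant: tau → 3

Answer: INVARIANT VIOLATED at state 3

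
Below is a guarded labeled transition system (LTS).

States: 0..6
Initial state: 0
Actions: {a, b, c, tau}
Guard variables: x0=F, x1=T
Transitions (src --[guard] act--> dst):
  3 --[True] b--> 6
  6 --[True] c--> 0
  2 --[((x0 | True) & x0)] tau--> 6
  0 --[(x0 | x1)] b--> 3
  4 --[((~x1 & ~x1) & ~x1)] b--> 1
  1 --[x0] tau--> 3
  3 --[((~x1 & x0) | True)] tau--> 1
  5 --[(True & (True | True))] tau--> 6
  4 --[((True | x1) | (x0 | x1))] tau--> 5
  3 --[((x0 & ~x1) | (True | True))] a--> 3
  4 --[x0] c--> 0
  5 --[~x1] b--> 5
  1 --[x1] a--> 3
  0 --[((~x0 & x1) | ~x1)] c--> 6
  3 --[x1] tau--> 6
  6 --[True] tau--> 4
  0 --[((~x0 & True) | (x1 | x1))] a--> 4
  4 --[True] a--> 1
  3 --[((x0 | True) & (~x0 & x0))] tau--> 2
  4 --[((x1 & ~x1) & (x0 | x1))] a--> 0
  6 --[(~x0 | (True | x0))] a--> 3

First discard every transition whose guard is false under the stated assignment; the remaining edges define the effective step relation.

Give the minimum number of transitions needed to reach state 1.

BFS to 1:
  L0 = {0}
  L1 = {3,4,6}
  L2 = {1,5}
depth(1)=2, e.g. a·a

Answer: 2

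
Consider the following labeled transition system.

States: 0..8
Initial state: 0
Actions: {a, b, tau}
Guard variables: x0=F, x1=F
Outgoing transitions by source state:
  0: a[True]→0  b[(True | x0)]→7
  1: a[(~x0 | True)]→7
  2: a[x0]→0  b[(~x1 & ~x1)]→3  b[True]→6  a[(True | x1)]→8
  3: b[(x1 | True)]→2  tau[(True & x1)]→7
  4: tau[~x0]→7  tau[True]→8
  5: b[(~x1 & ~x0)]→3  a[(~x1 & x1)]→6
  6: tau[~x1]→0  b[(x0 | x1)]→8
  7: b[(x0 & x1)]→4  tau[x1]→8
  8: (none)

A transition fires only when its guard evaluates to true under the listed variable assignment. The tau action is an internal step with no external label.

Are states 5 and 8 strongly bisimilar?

Answer: NOT BISIMILAR

Analysis:
Bisimulation quotient by refinement:
  P[0] = {{0,1,2,3,4,5,6,7,8}}
  P[1] = {{0,2},{1},{3,5},{4,6},{7,8}}
  P[2] = {{0},{1},{2},{3},{4},{5},{6},{7,8}}
Fixed point at round 3; 8 class(es).
[5]={5}  [8]={7,8}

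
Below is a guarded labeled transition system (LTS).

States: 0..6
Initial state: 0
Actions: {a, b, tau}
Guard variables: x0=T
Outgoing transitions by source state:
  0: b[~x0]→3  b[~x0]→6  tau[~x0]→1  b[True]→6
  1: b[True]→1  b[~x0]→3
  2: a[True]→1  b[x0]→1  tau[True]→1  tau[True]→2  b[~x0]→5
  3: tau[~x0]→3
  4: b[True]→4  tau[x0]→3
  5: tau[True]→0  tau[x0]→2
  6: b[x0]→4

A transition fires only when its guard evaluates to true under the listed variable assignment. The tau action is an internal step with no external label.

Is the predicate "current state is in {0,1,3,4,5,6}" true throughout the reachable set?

Answer: INVARIANT HOLDS

Trace:
Allowed set {0,1,3,4,5,6}
R = {0,3,4,6}
  0: ok
  3: ok
  4: ok
  6: ok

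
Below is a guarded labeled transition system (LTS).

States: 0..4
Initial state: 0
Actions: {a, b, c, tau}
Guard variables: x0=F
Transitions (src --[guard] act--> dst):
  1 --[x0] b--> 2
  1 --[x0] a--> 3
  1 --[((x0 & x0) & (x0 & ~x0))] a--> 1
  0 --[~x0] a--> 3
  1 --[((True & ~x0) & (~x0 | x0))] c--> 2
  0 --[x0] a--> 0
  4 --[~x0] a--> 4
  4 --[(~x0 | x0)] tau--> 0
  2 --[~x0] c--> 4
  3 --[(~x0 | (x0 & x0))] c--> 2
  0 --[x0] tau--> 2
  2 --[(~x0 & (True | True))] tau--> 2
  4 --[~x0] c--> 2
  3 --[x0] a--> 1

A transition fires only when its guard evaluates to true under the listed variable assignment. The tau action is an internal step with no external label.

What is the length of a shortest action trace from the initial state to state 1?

Breadth-first toward 1:
  Layer 0: {0}
  Layer 1: {3}
  Layer 2: {2}
  Layer 3: {4}
1 never appears.

Answer: UNREACHABLE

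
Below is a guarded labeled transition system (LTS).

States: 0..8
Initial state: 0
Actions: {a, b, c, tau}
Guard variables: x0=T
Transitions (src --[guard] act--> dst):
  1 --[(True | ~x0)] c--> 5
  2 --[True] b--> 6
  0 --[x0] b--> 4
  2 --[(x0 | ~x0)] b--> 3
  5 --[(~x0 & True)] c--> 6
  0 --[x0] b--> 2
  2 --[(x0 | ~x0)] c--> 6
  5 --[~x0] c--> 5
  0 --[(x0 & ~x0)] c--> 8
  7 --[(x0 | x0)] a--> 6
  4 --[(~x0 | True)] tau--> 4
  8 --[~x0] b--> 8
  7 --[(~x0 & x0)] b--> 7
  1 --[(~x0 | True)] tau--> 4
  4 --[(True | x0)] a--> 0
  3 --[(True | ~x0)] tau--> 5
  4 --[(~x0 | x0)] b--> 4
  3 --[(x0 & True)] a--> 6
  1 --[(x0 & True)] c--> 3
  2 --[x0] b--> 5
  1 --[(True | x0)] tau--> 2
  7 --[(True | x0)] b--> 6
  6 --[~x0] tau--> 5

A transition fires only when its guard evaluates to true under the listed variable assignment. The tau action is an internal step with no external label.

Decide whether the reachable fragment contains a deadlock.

Answer: DEADLOCK at state 5

Trace:
Reachable = {0,2,3,4,5,6}
  0: b→2  b→4  [2 exit(s)]
  2: b→3  b→5  b→6  c→6  [4 exit(s)]
  3: a→6  tau→5  [2 exit(s)]
  4: a→0  b→4  tau→4  [3 exit(s)]
  5: ∅  [no exit]
  6: ∅  [no exit]
trace reaching 5: b·b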